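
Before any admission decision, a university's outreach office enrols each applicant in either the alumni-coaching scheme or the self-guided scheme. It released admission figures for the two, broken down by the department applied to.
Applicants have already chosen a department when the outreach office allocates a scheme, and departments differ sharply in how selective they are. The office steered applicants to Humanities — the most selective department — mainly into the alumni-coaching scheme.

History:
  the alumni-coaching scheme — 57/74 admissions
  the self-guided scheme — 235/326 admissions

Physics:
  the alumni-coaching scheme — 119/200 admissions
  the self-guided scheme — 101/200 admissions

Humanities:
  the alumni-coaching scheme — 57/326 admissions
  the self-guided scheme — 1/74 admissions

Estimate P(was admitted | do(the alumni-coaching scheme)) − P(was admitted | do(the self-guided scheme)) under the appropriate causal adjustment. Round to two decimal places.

+0.10

Department is set before the outreach scheme has any effect — it is not caused by the outreach scheme — and it independently drives the outcome. That makes it a confounder, so the causal comparison is within department levels.
Adjusting over the population distribution of department: 0.333·(0.770−0.721) + 0.333·(0.595−0.505) + 0.333·(0.175−0.014) = +0.100.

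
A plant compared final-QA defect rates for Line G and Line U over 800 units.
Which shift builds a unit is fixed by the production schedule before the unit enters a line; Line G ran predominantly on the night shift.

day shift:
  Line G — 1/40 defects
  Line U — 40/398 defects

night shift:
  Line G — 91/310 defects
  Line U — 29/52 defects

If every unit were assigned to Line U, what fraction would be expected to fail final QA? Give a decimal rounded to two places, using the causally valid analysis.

0.31

Line G is lower inside every shift stratum but Line U is lower in aggregate. Whether to stratify depends on how shift relates to the line.
Nothing the line does changes shift; the imbalance is an allocation artefact. With shift also predicting the outcome, the pooled figure is confounded, and the within-stratum comparison is the causal one.
Standardising Line U to the population shift mix: 0.547·40/398 + 0.453·29/52 = 0.307.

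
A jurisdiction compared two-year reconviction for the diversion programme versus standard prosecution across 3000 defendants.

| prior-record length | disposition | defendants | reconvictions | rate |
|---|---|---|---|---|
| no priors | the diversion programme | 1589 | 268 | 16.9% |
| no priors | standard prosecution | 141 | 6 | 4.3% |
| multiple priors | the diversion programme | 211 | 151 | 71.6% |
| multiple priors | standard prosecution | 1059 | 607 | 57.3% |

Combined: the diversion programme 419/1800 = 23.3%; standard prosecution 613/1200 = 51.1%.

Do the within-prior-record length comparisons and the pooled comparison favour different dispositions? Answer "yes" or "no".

yes

Within each prior-record length level (no priors 16.9% vs 4.3%; multiple priors 71.6% vs 57.3%), standard prosecution has the lower rate every time. Pooled: 23.3% vs 51.1% — the diversion programme has the lower rate overall. The two comparisons disagree.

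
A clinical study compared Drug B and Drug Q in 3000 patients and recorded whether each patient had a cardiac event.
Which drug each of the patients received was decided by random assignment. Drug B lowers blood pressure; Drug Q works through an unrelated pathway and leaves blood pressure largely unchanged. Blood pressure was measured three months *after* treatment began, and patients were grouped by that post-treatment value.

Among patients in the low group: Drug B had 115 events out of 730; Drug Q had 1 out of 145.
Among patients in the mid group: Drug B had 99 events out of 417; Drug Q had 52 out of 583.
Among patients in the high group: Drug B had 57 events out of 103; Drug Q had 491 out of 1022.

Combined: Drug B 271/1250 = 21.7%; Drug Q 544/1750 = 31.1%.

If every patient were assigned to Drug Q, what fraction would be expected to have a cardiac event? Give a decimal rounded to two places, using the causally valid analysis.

0.31

Blood pressure is recorded after the drug and is itself shifted by it — it sits on the causal path from drug to outcome. Conditioning on a mediator would strip out part of the effect we want; the pooled comparison gives the total causal effect.
So P(outcome | do(Drug Q)) is just the pooled rate for Drug Q: 544/1750 = 0.311.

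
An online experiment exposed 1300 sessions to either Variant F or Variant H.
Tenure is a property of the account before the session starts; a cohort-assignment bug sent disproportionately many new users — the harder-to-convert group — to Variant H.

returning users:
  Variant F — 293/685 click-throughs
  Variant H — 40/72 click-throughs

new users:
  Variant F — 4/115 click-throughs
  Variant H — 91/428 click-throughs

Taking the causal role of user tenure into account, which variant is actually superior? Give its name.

Since user tenure is a pre-existing factor (not a product of the variant) and it affects the outcome on its own, it is a confounder. The stratified rates, not the pooled rate, identify the causal effect.
Within each level — returning users: 42.8% vs 55.6%; new users: 3.5% vs 21.3% — Variant H is higher every time.

Variant H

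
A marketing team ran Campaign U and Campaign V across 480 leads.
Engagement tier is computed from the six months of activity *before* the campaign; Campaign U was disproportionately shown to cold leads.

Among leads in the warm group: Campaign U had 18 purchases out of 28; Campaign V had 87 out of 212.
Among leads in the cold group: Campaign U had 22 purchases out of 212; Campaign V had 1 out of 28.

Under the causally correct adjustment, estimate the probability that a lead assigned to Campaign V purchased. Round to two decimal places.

The stratified and pooled comparisons disagree (Campaign U wins within each engagement tier; Campaign V wins overall), so the answer turns on the causal role of engagement tier.
Here engagement tier is a common cause — it drives both which campaign a case falls under and the outcome. The crude comparison mixes populations; the stratum-specific rates are the causally relevant ones.
Standardising Campaign V to the population engagement tier mix: 0.500·87/212 + 0.500·1/28 = 0.223.

0.22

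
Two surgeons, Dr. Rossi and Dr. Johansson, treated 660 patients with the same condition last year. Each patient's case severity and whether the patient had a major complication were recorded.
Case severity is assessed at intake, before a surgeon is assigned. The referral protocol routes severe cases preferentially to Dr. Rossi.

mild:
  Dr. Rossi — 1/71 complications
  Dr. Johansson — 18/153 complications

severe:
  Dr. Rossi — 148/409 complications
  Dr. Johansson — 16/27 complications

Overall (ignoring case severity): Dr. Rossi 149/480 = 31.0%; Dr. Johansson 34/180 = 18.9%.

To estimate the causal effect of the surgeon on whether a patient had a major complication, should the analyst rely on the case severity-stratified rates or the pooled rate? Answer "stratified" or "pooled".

stratified

Dr. Rossi is lower inside every case severity stratum but Dr. Johansson is lower in aggregate. Whether to stratify depends on how case severity relates to the surgeon.
Case severity is set before the surgeon has any effect — it is not caused by the surgeon — and it independently drives the outcome. That makes it a confounder, so the causal comparison is within case severity levels.
Within each level — mild: 1.4% vs 11.8%; severe: 36.2% vs 59.3% — Dr. Rossi is lower every time.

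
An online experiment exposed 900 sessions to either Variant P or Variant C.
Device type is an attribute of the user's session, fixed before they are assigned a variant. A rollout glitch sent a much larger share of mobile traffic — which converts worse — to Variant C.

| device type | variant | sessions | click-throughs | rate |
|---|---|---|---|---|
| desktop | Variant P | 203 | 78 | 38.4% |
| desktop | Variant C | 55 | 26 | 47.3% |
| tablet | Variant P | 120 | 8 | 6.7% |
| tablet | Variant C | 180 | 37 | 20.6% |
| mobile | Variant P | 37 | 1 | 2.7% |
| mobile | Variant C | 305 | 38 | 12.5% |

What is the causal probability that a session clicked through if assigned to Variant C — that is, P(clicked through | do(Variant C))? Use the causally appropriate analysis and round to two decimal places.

The device type-specific comparison favours Variant C throughout, but the pooled figures favour Variant P. The question is whether to condition on device type.
The imbalance in device type arose from how sessions were allocated, not from anything the variant did; and device type independently affects the outcome. The pooled gap is confounded — condition on device type.
Standardising Variant C to the population device type mix: 0.287·26/55 + 0.333·37/180 + 0.380·38/305 = 0.251.

0.25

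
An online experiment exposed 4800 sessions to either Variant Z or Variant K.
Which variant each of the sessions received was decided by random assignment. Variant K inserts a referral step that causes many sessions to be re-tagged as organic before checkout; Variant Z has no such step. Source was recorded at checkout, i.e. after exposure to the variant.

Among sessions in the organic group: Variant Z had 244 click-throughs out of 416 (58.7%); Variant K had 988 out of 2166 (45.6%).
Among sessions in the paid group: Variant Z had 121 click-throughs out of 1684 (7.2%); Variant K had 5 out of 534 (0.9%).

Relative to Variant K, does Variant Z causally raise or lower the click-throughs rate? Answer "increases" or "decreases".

decreases

Traffic source is downstream of the variant. One should not condition on a consequence of treatment, so the overall rates are the right comparison.
Pooled: Variant Z 17.4% vs Variant K 36.8%; Variant K is higher overall.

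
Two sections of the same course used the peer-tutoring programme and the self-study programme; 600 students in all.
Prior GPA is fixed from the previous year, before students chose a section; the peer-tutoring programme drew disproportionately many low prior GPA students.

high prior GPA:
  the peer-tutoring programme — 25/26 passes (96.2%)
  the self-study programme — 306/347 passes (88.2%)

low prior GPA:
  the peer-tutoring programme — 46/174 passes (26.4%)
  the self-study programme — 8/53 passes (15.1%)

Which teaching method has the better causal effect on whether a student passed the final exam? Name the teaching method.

The stratified and pooled comparisons disagree (the peer-tutoring programme wins within each prior GPA band; the self-study programme wins overall), so the answer turns on the causal role of prior GPA band.
Here prior GPA band is a common cause — it drives both which teaching method a case falls under and the outcome. The crude comparison mixes populations; the stratum-specific rates are the causally relevant ones.
Within each level — high prior GPA: 96.2% vs 88.2%; low prior GPA: 26.4% vs 15.1% — the peer-tutoring programme is higher every time.

the peer-tutoring programme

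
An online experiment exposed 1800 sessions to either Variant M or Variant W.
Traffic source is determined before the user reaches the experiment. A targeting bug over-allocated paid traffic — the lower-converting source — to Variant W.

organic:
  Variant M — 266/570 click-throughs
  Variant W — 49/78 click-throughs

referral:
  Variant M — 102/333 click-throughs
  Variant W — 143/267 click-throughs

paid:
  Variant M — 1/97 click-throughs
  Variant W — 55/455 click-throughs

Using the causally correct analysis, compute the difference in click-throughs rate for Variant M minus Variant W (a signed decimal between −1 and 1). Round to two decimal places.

Variant W is higher inside every traffic source stratum but Variant M is higher in aggregate. Whether to stratify depends on how traffic source relates to the variant.
The imbalance in traffic source arose from how sessions were allocated, not from anything the variant did; and traffic source independently affects the outcome. The pooled gap is confounded — condition on traffic source.
Adjusting over the population distribution of traffic source: 0.360·(0.467−0.628) + 0.333·(0.306−0.536) + 0.307·(0.010−0.121) = -0.168.

-0.17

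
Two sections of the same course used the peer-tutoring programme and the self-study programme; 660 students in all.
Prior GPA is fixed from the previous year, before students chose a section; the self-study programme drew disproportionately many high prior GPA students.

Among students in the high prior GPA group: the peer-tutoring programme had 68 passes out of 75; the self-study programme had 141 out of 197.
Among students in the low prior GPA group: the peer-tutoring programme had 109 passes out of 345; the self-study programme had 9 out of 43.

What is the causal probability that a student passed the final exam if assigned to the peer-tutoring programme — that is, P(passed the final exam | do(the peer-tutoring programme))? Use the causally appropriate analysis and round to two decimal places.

Within every prior GPA band level the peer-tutoring programme has the higher rate, yet pooled the self-study programme does — Simpson's reversal.
Prior GPA band differs across teaching methods for reasons unrelated to any effect of the teaching method itself, and it separately predicts the outcome — a classic confounder. We must compare within prior GPA band levels.
Standardising the peer-tutoring programme to the population prior GPA band mix: 0.412·68/75 + 0.588·109/345 = 0.559.

0.56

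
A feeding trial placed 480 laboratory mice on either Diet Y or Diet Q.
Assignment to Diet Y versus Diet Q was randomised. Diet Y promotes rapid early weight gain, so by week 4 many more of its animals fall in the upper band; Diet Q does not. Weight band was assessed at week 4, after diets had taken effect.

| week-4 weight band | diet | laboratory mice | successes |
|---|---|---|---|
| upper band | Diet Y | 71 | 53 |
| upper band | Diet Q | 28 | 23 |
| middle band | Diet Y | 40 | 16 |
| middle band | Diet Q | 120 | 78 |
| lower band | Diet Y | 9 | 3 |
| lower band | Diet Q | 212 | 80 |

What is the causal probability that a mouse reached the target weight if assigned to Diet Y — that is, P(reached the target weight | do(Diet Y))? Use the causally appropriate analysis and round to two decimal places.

0.60

Diet Q is higher inside every week-4 weight band stratum but Diet Y is higher in aggregate. Whether to stratify depends on how week-4 weight band relates to the diet.
Because the diet influences week-4 weight band, week-4 weight band is a post-treatment mediator, not a confounder. Stratifying on it would bias the estimate; the causal effect is the crude pooled difference.
So P(outcome | do(Diet Y)) is just the pooled rate for Diet Y: 72/120 = 0.600.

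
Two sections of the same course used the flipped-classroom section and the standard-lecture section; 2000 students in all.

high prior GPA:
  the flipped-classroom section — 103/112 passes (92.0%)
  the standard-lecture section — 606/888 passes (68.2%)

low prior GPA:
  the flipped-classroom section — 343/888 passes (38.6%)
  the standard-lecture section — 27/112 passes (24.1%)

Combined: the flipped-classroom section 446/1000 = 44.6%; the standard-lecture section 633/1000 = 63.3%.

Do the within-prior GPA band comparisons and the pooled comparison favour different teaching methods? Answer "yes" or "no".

yes

Within each prior GPA band level (high prior GPA 92.0% vs 68.2%; low prior GPA 38.6% vs 24.1%), the flipped-classroom section has the higher rate every time. Pooled: 44.6% vs 63.3% — the standard-lecture section has the higher rate overall. The two comparisons disagree.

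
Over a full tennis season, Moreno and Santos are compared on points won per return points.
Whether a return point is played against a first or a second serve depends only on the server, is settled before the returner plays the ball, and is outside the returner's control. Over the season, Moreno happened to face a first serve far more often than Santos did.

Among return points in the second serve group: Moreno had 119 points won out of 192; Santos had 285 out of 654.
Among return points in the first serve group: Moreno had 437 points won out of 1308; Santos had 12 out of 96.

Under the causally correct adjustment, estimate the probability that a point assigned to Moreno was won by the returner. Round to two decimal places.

0.44

Within every serve type level Moreno has the higher rate, yet pooled Santos does — Simpson's reversal.
Serve type differs across players for reasons unrelated to any effect of the player itself, and it separately predicts the outcome — a classic confounder. We must compare within serve type levels.
Standardising Moreno to the population serve type mix: 0.376·119/192 + 0.624·437/1308 = 0.442.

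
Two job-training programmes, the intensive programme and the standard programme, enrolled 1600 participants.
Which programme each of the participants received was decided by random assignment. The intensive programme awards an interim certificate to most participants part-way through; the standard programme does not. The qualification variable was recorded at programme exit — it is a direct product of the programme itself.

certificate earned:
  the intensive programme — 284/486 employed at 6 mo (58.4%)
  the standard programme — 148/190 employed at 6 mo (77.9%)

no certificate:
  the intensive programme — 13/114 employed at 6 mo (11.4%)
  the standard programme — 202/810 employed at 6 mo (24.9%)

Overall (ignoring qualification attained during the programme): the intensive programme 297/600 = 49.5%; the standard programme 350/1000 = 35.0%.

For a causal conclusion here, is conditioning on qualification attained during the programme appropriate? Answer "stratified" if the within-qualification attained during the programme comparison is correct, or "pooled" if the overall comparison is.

The stratified and pooled comparisons disagree (the standard programme wins within each qualification attained during the programme; the intensive programme wins overall), so the answer turns on the causal role of qualification attained during the programme.
Qualification attained during the programme lies on the pathway programme → qualification attained during the programme → outcome, so adjusting for it blocks the indirect effect. For the total causal effect of programme, use the unadjusted pooled rates.
Pooled: the intensive programme 49.5% vs the standard programme 35.0%; the intensive programme is higher overall.

pooled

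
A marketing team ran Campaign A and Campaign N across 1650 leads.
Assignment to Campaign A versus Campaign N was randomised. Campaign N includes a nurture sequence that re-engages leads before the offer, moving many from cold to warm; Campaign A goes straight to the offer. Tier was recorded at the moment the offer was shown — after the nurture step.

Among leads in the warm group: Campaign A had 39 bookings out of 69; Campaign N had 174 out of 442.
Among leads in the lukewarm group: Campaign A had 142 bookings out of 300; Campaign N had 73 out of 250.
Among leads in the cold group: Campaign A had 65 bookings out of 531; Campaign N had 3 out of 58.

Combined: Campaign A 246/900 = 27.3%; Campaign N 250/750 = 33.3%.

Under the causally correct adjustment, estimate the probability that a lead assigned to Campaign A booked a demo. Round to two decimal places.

Engagement tier is recorded after the campaign and is itself shifted by it — it sits on the causal path from campaign to outcome. Conditioning on a mediator would strip out part of the effect we want; the pooled comparison gives the total causal effect.
So P(outcome | do(Campaign A)) is just the pooled rate for Campaign A: 246/900 = 0.273.

0.27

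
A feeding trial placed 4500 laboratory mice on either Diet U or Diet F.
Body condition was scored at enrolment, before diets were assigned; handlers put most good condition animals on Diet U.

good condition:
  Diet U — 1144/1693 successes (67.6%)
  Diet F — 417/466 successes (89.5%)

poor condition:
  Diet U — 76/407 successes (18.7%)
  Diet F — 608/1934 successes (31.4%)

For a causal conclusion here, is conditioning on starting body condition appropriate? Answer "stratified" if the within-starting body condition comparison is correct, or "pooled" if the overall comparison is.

The starting body condition-specific comparison favours Diet F throughout, but the pooled figures favour Diet U. The question is whether to condition on starting body condition.
Since starting body condition is a pre-existing factor (not a product of the diet) and it affects the outcome on its own, it is a confounder. The stratified rates, not the pooled rate, identify the causal effect.
Within each level — good condition: 67.6% vs 89.5%; poor condition: 18.7% vs 31.4% — Diet F is higher every time.

stratified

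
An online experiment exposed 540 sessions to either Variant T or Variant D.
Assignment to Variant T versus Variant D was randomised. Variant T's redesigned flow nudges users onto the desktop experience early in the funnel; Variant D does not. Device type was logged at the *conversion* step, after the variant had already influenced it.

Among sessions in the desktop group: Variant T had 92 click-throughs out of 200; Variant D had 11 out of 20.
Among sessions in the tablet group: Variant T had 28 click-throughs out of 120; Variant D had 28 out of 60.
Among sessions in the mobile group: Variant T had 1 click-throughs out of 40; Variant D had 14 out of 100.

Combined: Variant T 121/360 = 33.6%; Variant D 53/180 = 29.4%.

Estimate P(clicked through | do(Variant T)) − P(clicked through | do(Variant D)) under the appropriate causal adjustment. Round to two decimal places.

+0.04

Device type is downstream of the variant. One should not condition on a consequence of treatment, so the overall rates are the right comparison.
The causal difference is the pooled difference: 0.336 − 0.294 = +0.042.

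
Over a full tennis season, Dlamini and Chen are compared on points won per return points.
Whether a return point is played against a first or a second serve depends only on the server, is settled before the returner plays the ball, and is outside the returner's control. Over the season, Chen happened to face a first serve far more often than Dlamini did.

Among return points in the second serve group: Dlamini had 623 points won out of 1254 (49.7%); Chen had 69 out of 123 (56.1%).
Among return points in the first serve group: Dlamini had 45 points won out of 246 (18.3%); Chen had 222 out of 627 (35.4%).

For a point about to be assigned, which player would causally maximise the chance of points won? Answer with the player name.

Chen

Here serve type is a common cause — it drives both which player a case falls under and the outcome. The crude comparison mixes populations; the stratum-specific rates are the causally relevant ones.
Within each level — second serve: 49.7% vs 56.1%; first serve: 18.3% vs 35.4% — Chen is higher every time.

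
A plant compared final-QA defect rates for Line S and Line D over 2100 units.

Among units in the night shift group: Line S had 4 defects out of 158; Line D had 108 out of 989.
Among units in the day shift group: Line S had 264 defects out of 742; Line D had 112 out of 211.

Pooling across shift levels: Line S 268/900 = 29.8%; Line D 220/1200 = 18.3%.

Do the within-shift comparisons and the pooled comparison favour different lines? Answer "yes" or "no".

Within each shift level (night shift 2.5% vs 10.9%; day shift 35.6% vs 53.1%), Line S has the lower rate every time. Pooled: 29.8% vs 18.3% — Line D has the lower rate overall. The two comparisons disagree.

yes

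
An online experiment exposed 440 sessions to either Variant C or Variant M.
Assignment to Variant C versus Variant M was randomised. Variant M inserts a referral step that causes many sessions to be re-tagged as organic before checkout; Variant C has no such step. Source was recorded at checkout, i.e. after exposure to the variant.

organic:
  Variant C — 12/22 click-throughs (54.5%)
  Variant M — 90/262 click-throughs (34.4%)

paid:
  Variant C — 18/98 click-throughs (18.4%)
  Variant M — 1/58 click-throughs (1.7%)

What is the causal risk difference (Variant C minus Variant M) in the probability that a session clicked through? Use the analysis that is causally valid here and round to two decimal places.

-0.03

The traffic source-specific comparison favours Variant C throughout, but the pooled figures favour Variant M. The question is whether to condition on traffic source.
Traffic source here is a post-treatment variable shaped by the variant; conditioning on it would introduce bias rather than remove it. The overall comparison is the causal one.
The causal difference is the pooled difference: 0.250 − 0.284 = -0.034.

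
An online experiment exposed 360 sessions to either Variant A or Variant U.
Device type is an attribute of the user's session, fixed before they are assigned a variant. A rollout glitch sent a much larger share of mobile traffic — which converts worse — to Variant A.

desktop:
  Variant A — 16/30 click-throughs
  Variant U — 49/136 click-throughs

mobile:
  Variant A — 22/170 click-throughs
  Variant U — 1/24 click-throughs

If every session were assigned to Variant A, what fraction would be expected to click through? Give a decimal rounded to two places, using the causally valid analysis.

0.32

The stratified and pooled comparisons disagree (Variant A wins within each device type; Variant U wins overall), so the answer turns on the causal role of device type.
Device type differs across variants for reasons unrelated to any effect of the variant itself, and it separately predicts the outcome — a classic confounder. We must compare within device type levels.
Standardising Variant A to the population device type mix: 0.461·16/30 + 0.539·22/170 = 0.316.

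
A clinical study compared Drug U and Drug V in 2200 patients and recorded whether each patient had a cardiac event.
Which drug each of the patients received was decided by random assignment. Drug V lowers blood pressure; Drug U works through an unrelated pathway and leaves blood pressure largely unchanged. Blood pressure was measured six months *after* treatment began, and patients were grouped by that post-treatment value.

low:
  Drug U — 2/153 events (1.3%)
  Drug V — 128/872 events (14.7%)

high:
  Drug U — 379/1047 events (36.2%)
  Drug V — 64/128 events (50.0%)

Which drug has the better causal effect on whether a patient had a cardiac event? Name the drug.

Drug V

Blood pressure here is a post-treatment variable shaped by the drug; conditioning on it would introduce bias rather than remove it. The overall comparison is the causal one.
Pooled: Drug U 31.8% vs Drug V 19.2%; Drug V is lower overall.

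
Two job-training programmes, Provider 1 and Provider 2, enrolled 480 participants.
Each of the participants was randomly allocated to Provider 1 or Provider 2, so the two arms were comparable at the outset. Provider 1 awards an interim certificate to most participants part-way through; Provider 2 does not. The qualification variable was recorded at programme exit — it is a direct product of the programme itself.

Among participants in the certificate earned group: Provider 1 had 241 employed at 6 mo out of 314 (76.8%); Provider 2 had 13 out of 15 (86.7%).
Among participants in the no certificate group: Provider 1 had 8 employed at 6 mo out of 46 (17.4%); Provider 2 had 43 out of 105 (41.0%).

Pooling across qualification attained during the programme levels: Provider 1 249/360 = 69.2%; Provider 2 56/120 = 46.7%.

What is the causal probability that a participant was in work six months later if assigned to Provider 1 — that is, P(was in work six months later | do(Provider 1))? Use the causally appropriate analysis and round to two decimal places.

0.69

The qualification attained during the programme-specific comparison favours Provider 2 throughout, but the pooled figures favour Provider 1. The question is whether to condition on qualification attained during the programme.
Stratifying would compare programmes among participants the programmes themselves sorted into qualification attained during the programme groups — a form of selection on an intermediate. The unconditioned pooled rates give the total causal effect.
So P(outcome | do(Provider 1)) is just the pooled rate for Provider 1: 249/360 = 0.692.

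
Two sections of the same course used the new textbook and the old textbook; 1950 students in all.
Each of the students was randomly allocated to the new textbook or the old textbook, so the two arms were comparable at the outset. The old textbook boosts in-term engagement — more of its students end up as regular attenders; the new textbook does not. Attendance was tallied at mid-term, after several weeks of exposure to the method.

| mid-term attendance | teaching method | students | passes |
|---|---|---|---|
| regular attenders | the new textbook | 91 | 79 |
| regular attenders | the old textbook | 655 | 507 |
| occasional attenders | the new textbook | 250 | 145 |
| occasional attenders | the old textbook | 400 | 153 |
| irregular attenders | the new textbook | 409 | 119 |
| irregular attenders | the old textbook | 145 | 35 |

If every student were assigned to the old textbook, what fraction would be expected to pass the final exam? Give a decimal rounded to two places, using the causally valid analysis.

0.58

The stratified and pooled comparisons disagree (the new textbook wins within each mid-term attendance; the old textbook wins overall), so the answer turns on the causal role of mid-term attendance.
Because the teaching method influences mid-term attendance, mid-term attendance is a post-treatment mediator, not a confounder. Stratifying on it would bias the estimate; the causal effect is the crude pooled difference.
So P(outcome | do(the old textbook)) is just the pooled rate for the old textbook: 695/1200 = 0.579.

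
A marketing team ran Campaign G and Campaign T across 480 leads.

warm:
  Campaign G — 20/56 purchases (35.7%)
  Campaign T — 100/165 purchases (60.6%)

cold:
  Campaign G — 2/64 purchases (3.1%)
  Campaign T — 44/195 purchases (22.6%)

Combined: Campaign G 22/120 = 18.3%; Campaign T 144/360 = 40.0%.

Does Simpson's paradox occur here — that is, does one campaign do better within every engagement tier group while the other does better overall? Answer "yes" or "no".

no

Within each engagement tier level (warm 35.7% vs 60.6%; cold 3.1% vs 22.6%), Campaign T has the higher rate every time. Pooled: 18.3% vs 40.0% — Campaign T has the higher rate overall. They agree.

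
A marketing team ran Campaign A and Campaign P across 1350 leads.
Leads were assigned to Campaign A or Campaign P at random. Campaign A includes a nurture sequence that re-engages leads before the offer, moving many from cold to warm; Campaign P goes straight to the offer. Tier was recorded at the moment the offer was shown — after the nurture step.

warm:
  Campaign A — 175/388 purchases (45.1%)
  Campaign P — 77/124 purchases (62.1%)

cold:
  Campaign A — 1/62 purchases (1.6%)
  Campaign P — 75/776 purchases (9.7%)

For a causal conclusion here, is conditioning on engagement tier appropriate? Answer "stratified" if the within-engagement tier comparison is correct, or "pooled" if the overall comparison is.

Engagement tier here is a post-treatment variable shaped by the campaign; conditioning on it would introduce bias rather than remove it. The overall comparison is the causal one.
Pooled: Campaign A 39.1% vs Campaign P 16.9%; Campaign A is higher overall.

pooled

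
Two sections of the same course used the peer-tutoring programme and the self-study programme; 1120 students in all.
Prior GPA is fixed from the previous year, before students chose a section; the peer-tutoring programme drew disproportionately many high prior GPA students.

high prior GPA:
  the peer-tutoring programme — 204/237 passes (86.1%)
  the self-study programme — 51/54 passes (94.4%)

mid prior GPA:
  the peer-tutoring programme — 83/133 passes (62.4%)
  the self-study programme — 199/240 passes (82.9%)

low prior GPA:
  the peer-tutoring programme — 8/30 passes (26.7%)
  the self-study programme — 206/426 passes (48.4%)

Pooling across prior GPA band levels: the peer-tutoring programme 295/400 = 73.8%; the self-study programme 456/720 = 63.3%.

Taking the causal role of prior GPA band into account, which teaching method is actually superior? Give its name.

the self-study programme

Here prior GPA band is a common cause — it drives both which teaching method a case falls under and the outcome. The crude comparison mixes populations; the stratum-specific rates are the causally relevant ones.
Within each level — high prior GPA: 86.1% vs 94.4%; mid prior GPA: 62.4% vs 82.9%; low prior GPA: 26.7% vs 48.4% — the self-study programme is higher every time.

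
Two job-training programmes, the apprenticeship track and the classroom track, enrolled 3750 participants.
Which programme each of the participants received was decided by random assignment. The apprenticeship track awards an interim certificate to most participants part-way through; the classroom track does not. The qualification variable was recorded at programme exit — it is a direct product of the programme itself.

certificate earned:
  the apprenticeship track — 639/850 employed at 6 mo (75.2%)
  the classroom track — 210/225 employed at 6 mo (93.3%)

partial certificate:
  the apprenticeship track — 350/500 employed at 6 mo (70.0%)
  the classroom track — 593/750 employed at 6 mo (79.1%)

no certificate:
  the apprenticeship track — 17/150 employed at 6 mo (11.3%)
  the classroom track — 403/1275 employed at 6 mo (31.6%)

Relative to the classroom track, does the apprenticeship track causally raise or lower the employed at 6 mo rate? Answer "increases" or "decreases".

Within every qualification attained during the programme level the classroom track has the higher rate, yet pooled the apprenticeship track does — Simpson's reversal.
Qualification attained during the programme here is a post-treatment variable shaped by the programme; conditioning on it would introduce bias rather than remove it. The overall comparison is the causal one.
Pooled: the apprenticeship track 67.1% vs the classroom track 53.6%; the apprenticeship track is higher overall.

increases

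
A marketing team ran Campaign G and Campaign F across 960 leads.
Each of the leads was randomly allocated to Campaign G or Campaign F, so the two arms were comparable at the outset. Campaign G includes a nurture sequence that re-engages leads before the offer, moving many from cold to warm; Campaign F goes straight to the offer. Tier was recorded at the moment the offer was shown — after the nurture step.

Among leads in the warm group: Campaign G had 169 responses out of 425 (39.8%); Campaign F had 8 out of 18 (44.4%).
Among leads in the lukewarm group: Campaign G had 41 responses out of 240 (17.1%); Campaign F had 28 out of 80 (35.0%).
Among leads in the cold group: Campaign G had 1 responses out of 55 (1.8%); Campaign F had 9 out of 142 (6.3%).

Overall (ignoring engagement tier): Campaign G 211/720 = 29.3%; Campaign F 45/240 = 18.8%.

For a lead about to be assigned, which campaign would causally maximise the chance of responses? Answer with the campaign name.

Stratifying would compare campaigns among leads the campaigns themselves sorted into engagement tier groups — a form of selection on an intermediate. The unconditioned pooled rates give the total causal effect.
Pooled: Campaign G 29.3% vs Campaign F 18.8%; Campaign G is higher overall.

Campaign G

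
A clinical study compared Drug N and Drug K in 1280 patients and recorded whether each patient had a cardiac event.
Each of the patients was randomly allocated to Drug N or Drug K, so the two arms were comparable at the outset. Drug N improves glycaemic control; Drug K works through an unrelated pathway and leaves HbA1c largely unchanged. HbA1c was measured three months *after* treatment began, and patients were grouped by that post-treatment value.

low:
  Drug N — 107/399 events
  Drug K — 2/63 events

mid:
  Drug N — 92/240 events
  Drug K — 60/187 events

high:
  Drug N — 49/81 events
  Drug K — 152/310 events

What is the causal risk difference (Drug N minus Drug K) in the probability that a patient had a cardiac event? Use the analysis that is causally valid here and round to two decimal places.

HbA1c lies on the pathway drug → HbA1c → outcome, so adjusting for it blocks the indirect effect. For the total causal effect of drug, use the unadjusted pooled rates.
The causal difference is the pooled difference: 0.344 − 0.382 = -0.038.

-0.04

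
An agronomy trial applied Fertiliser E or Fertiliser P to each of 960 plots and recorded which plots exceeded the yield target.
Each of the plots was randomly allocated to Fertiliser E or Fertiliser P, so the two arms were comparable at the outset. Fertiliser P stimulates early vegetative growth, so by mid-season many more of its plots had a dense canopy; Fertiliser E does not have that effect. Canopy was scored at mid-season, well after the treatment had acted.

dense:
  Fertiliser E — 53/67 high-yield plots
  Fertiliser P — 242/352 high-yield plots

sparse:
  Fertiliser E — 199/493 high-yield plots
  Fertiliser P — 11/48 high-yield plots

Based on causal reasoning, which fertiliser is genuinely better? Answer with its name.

Fertiliser P

Mid-season canopy is downstream of the fertiliser. One should not condition on a consequence of treatment, so the overall rates are the right comparison.
Pooled: Fertiliser E 45.0% vs Fertiliser P 63.2%; Fertiliser P is higher overall.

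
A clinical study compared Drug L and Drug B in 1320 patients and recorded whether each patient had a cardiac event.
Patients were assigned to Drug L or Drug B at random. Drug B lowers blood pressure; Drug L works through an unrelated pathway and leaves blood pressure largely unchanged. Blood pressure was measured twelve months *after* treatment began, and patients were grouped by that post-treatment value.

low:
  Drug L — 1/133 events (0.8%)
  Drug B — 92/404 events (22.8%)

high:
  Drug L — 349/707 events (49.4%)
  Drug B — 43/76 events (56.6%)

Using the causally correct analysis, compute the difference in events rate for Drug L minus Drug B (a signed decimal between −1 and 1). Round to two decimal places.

+0.14

Within every blood pressure level Drug L has the lower rate, yet pooled Drug B does — Simpson's reversal.
Blood pressure here is a post-treatment variable shaped by the drug; conditioning on it would introduce bias rather than remove it. The overall comparison is the causal one.
The causal difference is the pooled difference: 0.417 − 0.281 = +0.135.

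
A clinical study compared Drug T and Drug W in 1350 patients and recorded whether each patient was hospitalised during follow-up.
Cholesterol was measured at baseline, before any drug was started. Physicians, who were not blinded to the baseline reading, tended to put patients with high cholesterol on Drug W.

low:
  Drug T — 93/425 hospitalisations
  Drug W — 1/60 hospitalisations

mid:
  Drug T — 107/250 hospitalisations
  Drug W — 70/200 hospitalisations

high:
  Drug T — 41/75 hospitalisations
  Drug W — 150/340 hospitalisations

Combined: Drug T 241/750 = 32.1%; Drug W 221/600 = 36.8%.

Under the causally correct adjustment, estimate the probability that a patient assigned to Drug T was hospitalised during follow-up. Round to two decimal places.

0.39

The imbalance in cholesterol arose from how patients were allocated, not from anything the drug did; and cholesterol independently affects the outcome. The pooled gap is confounded — condition on cholesterol.
Standardising Drug T to the population cholesterol mix: 0.359·93/425 + 0.333·107/250 + 0.307·41/75 = 0.389.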